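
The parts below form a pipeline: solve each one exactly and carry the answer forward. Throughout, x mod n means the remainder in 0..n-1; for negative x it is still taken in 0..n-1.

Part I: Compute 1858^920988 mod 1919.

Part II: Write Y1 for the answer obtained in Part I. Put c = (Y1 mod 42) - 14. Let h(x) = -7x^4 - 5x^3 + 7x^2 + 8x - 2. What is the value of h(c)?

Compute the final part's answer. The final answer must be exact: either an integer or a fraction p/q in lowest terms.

-943865

Part I: squarings mod 1919: 1858^1=1858, 1858^2=1802, 1858^4=256, 1858^8=290, 1858^16=1583, 1858^32=1594, 1858^64=80, 1858^128=643, 1858^256=864, 1858^512=5, 1858^1024=25, 1858^2048=625, 1858^4096=1068, 1858^8192=738, 1858^16384=1567, 1858^32768=1088, 1858^65536=1640, 1858^131072=1081, 1858^262144=1809, 1858^524288=586; 1858^920988 = 1858^4 * 1858^8 * 1858^16 * 1858^128 * 1858^256 * 1858^1024 * 1858^2048 * 1858^131072 * 1858^262144 * 1858^524288 = 1293 (mod 1919); answer 1293
Part II: Y1 = 1293; c = 19; -7*(19)^4 - 5*(19)^3 + 7*(19)^2 + 8*(19)^1 - 2 = (-912247) + (-34295) + (2527) + (152) + (-2) = -943865; answer -943865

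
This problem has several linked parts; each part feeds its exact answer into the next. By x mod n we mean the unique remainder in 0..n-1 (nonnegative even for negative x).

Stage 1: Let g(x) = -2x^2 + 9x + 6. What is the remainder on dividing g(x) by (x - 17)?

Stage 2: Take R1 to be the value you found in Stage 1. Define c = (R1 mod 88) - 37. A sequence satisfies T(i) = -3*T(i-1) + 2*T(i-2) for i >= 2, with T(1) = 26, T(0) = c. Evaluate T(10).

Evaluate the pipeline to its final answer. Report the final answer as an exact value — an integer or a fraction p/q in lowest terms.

-2786438

Stage 1: remainder = value at the root: -2*(17)^2 + 9*(17)^1 + 6 = (-578) + (153) + (6) = -419; answer -419
Stage 2: R1 = -419; c = -16; T(2) = -3*(26) + 2*(-16) = -110; iterating: T(2)=-110, T(3)=382, T(4)=-1366, T(5)=4862, T(6)=-17318, T(7)=61678, T(8)=-219670, T(9)=782366, T(10)=-2786438; answer -2786438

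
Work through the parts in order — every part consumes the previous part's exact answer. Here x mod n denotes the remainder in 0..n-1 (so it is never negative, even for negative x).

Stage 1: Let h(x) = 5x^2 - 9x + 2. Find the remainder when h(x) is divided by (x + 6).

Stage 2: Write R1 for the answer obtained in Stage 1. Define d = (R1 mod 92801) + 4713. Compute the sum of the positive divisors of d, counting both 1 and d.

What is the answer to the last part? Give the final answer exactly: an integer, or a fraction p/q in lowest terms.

Stage 1: remainder = value at the root: 5*(-6)^2 - 9*(-6)^1 + 2 = (180) + (54) + (2) = 236; answer 236
Stage 2: R1 = 236; d = 4949; 4949 = 7^2 * 101; sigma = (1 + 7 + 49) * (1 + 101) = 57 * 102 = 5814; answer 5814

5814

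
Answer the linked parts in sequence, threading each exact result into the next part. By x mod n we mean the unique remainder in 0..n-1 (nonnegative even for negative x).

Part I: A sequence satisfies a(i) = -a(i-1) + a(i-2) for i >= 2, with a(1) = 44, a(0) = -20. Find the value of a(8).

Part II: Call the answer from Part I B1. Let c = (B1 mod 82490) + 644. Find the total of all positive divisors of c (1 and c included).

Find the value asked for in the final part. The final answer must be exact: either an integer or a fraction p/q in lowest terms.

167400

Part I: a(2) = -1*(44) + 1*(-20) = -64; iterating: a(2)=-64, a(3)=108, a(4)=-172, a(5)=280, a(6)=-452, a(7)=732, a(8)=-1184; answer -1184
Part II: B1 = -1184; c = 81950; 81950 = 2 * 5^2 * 11 * 149; sigma = (1 + 2) * (1 + 5 + 25) * (1 + 11) * (1 + 149) = 3 * 31 * 12 * 150 = 167400; answer 167400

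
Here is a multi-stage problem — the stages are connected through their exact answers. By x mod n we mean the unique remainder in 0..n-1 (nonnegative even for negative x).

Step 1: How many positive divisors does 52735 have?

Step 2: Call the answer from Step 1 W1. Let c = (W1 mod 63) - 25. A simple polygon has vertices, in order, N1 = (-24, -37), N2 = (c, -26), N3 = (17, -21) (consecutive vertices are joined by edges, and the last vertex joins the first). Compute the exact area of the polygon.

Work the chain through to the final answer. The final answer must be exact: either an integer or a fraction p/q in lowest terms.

Step 1: 52735 = 5 * 53 * 199; number of divisors = (1+1) * (1+1) * (1+1) = 8; answer 8
Step 2: W1 = 8; c = -17; cross terms: (-24*-26 - -17*-37)=-5, (-17*-21 - 17*-26)=799, (17*-37 - -24*-21)=-1133; twice the area = |-339| = 339; area = 339/2; answer 339/2

339/2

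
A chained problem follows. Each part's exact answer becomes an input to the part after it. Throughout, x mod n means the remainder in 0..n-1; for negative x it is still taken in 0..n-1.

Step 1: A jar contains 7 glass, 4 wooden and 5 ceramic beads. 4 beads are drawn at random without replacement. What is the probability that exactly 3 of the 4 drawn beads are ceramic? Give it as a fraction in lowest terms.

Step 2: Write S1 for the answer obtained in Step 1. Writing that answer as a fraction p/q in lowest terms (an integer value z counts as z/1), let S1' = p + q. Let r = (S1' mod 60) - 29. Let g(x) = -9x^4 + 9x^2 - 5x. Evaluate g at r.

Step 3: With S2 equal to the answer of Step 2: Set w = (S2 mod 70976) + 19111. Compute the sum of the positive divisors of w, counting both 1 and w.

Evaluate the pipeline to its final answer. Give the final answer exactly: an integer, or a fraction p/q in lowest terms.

Step 1: total draws C(16,4) = 1820; favorable C(5,3)*C(11,1) = 110; P = 11/182; answer 11/182
Step 2: S1 = 11/182; threaded value p + q = 193; r = -16; -9*(-16)^4 + 9*(-16)^2 - 5*(-16)^1 = (-589824) + (2304) + (80) = -587440; answer -587440
Step 3: S2 = -587440; w = 70455; 70455 = 3 * 5 * 7 * 11 * 61; sigma = (1 + 3) * (1 + 5) * (1 + 7) * (1 + 11) * (1 + 61) = 4 * 6 * 8 * 12 * 62 = 142848; answer 142848

142848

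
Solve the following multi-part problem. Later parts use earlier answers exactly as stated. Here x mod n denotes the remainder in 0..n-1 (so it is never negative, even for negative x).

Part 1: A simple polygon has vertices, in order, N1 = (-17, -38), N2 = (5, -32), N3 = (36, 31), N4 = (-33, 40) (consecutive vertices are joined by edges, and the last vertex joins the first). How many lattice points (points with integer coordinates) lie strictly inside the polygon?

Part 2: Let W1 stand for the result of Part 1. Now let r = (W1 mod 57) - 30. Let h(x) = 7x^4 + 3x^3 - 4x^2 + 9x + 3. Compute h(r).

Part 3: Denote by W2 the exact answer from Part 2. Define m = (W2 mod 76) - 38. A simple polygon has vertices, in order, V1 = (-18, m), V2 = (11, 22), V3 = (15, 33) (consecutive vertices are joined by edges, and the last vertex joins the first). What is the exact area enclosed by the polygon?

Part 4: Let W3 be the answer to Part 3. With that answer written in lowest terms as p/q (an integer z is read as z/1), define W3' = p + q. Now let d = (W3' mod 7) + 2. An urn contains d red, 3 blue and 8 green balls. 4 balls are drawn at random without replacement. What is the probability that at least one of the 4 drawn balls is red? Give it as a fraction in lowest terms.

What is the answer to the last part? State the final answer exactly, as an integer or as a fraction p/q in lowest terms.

Part 1: cross terms: (-17*-32 - 5*-38)=734, (5*31 - 36*-32)=1307, (36*40 - -33*31)=2463, (-33*-38 - -17*40)=1934; twice the area = |6438| = 6438; area = 3219; boundary points = 2 + 1 + 3 + 2 = 8; strictly interior points = area - boundary/2 + 1 = 3216; answer 3216
Part 2: W1 = 3216; r = -6; 7*(-6)^4 + 3*(-6)^3 - 4*(-6)^2 + 9*(-6)^1 + 3 = (9072) + (-648) + (-144) + (-54) + (3) = 8229; answer 8229
Part 3: W2 = 8229; m = -17; cross terms: (-18*22 - 11*-17)=-209, (11*33 - 15*22)=33, (15*-17 - -18*33)=339; twice the area = |163| = 163; area = 163/2; answer 163/2
Part 4: W3 = 163/2; threaded value p + q = 165; d = 6; total draws C(17,4) = 2380; complement C(11,4) = 330; favorable 2380 - 330 = 2050; P = 205/238; answer 205/238

205/238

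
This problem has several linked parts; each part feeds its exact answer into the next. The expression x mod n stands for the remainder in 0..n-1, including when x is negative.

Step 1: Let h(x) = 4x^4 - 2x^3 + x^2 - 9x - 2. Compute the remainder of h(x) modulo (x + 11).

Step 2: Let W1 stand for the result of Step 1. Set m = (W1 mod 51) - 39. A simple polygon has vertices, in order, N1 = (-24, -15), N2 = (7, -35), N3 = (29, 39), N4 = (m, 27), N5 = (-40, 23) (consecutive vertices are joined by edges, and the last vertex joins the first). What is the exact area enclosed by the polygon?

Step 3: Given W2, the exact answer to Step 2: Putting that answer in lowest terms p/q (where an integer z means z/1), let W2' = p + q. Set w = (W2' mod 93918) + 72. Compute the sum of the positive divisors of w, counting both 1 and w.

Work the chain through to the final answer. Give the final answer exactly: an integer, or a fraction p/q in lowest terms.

Step 1: remainder = value at the root: 4*(-11)^4 - 2*(-11)^3 + 1*(-11)^2 - 9*(-11)^1 - 2 = (58564) + (2662) + (121) + (99) + (-2) = 61444; answer 61444
Step 2: W1 = 61444; m = 1; cross terms: (-24*-35 - 7*-15)=945, (7*39 - 29*-35)=1288, (29*27 - 1*39)=744, (1*23 - -40*27)=1103, (-40*-15 - -24*23)=1152; twice the area = |5232| = 5232; area = 2616; answer 2616
Step 3: W2 = 2616; threaded value p + q = 2617; w = 2689; 2689 is prime, so its only divisors are 1 and 2689; sigma = 1 + 2689 = 2690; answer 2690

2690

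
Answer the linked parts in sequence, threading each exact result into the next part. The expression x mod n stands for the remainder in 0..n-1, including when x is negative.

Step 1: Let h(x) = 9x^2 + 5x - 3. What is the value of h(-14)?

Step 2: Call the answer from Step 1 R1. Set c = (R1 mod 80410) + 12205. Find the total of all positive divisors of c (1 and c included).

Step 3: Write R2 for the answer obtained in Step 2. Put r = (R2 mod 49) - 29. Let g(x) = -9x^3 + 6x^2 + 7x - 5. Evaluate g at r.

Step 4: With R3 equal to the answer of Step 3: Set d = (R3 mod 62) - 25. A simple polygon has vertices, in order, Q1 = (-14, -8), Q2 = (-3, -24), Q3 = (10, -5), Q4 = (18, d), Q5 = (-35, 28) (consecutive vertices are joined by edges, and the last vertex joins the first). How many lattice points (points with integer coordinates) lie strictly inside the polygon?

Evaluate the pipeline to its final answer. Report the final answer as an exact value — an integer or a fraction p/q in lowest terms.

Step 1: 9*(-14)^2 + 5*(-14)^1 - 3 = (1764) + (-70) + (-3) = 1691; answer 1691
Step 2: R1 = 1691; c = 13896; 13896 = 2^3 * 3^2 * 193; sigma = (1 + 2 + 4 + 8) * (1 + 3 + 9) * (1 + 193) = 15 * 13 * 194 = 37830; answer 37830
Step 3: R2 = 37830; r = -27; -9*(-27)^3 + 6*(-27)^2 + 7*(-27)^1 - 5 = (177147) + (4374) + (-189) + (-5) = 181327; answer 181327
Step 4: R3 = 181327; d = 14; cross terms: (-14*-24 - -3*-8)=312, (-3*-5 - 10*-24)=255, (10*14 - 18*-5)=230, (18*28 - -35*14)=994, (-35*-8 - -14*28)=672; twice the area = |2463| = 2463; area = 2463/2; boundary points = 1 + 1 + 1 + 1 + 3 = 7; strictly interior points = area - boundary/2 + 1 = 1229; answer 1229

1229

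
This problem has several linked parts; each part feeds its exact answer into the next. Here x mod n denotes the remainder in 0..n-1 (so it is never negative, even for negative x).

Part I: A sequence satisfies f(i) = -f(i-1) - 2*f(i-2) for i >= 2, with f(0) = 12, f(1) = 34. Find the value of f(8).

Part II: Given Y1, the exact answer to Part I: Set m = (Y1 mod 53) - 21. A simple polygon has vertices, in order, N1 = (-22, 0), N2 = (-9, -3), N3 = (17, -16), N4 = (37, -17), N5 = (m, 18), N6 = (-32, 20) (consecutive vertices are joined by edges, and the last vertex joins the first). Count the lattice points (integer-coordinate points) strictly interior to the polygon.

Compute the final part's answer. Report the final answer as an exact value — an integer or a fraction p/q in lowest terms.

1462

Part I: f(2) = -1*(34) - 2*(12) = -58; iterating: f(2)=-58, f(3)=-10, f(4)=126, f(5)=-106, f(6)=-146, f(7)=358, f(8)=-66; answer -66
Part II: Y1 = -66; m = 19; cross terms: (-22*-3 - -9*0)=66, (-9*-16 - 17*-3)=195, (17*-17 - 37*-16)=303, (37*18 - 19*-17)=989, (19*20 - -32*18)=956, (-32*0 - -22*20)=440; twice the area = |2949| = 2949; area = 2949/2; boundary points = 1 + 13 + 1 + 1 + 1 + 10 = 27; strictly interior points = area - boundary/2 + 1 = 1462; answer 1462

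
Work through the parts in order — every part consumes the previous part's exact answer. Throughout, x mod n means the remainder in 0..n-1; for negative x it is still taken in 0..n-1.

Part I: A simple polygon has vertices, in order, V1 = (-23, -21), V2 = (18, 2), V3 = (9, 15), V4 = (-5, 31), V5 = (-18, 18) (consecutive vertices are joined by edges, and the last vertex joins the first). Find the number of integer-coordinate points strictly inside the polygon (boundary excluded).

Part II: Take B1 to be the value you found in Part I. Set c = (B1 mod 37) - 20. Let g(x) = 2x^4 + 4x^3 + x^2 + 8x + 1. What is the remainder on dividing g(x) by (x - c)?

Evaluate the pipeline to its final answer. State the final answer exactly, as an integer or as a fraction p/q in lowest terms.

Part I: cross terms: (-23*2 - 18*-21)=332, (18*15 - 9*2)=252, (9*31 - -5*15)=354, (-5*18 - -18*31)=468, (-18*-21 - -23*18)=792; twice the area = |2198| = 2198; area = 1099; boundary points = 1 + 1 + 2 + 13 + 1 = 18; strictly interior points = area - boundary/2 + 1 = 1091; answer 1091
Part II: B1 = 1091; c = -2; remainder = value at the root: 2*(-2)^4 + 4*(-2)^3 + 1*(-2)^2 + 8*(-2)^1 + 1 = (32) + (-32) + (4) + (-16) + (1) = -11; answer -11

-11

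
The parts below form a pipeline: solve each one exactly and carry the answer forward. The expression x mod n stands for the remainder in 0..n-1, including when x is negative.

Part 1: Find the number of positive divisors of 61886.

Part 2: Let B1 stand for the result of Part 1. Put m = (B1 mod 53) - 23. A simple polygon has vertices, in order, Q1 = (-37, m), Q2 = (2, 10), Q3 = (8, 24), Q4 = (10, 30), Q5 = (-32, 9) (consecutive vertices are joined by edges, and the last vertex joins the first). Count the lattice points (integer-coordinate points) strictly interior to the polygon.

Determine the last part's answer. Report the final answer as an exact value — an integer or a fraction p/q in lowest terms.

597

Part 1: 61886 = 2 * 11 * 29 * 97; number of divisors = (1+1) * (1+1) * (1+1) * (1+1) = 16; answer 16
Part 2: B1 = 16; m = -7; cross terms: (-37*10 - 2*-7)=-356, (2*24 - 8*10)=-32, (8*30 - 10*24)=0, (10*9 - -32*30)=1050, (-32*-7 - -37*9)=557; twice the area = |1219| = 1219; area = 1219/2; boundary points = 1 + 2 + 2 + 21 + 1 = 27; strictly interior points = area - boundary/2 + 1 = 597; answer 597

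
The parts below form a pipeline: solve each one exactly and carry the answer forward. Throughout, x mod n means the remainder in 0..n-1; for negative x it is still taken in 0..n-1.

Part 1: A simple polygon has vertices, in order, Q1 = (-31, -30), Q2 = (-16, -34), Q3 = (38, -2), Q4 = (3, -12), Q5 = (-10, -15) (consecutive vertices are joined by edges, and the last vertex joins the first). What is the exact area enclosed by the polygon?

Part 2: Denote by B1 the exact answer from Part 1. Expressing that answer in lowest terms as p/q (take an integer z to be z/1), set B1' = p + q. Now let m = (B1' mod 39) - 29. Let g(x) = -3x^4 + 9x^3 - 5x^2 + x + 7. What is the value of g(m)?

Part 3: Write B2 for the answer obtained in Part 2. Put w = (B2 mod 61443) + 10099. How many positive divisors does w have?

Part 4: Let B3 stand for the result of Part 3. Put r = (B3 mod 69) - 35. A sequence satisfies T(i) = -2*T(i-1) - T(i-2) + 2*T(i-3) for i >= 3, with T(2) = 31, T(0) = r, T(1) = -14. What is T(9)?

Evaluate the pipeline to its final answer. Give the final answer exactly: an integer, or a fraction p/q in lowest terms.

2062

Part 1: cross terms: (-31*-34 - -16*-30)=574, (-16*-2 - 38*-34)=1324, (38*-12 - 3*-2)=-450, (3*-15 - -10*-12)=-165, (-10*-30 - -31*-15)=-165; twice the area = |1118| = 1118; area = 559; answer 559
Part 2: B1 = 559; threaded value p + q = 560; m = -15; -3*(-15)^4 + 9*(-15)^3 - 5*(-15)^2 + 1*(-15)^1 + 7 = (-151875) + (-30375) + (-1125) + (-15) + (7) = -183383; answer -183383
Part 3: B2 = -183383; w = 11045; 11045 = 5 * 47^2; number of divisors = (1+1) * (2+1) = 6; answer 6
Part 4: B3 = 6; r = -29; T(3) = -2*(31) - 1*(-14) + 2*(-29) = -106; iterating: T(3)=-106, T(4)=153, T(5)=-138, T(6)=-89, T(7)=622, T(8)=-1431, T(9)=2062; answer 2062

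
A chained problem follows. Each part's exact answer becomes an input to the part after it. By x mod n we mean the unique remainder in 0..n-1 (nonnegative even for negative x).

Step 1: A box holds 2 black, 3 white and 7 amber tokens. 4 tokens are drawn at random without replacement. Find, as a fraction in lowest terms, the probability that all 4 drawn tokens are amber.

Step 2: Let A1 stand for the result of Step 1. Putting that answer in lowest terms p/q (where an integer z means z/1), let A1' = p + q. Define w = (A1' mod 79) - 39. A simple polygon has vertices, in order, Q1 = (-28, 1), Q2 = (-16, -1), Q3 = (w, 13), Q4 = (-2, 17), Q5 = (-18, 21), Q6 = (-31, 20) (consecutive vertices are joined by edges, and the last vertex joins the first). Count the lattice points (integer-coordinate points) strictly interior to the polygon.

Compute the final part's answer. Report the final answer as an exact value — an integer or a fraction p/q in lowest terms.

360

Step 1: total draws C(12,4) = 495; favorable C(7,4) = 35; P = 7/99; answer 7/99
Step 2: A1 = 7/99; threaded value p + q = 106; w = -12; cross terms: (-28*-1 - -16*1)=44, (-16*13 - -12*-1)=-220, (-12*17 - -2*13)=-178, (-2*21 - -18*17)=264, (-18*20 - -31*21)=291, (-31*1 - -28*20)=529; twice the area = |730| = 730; area = 365; boundary points = 2 + 2 + 2 + 4 + 1 + 1 = 12; strictly interior points = area - boundary/2 + 1 = 360; answer 360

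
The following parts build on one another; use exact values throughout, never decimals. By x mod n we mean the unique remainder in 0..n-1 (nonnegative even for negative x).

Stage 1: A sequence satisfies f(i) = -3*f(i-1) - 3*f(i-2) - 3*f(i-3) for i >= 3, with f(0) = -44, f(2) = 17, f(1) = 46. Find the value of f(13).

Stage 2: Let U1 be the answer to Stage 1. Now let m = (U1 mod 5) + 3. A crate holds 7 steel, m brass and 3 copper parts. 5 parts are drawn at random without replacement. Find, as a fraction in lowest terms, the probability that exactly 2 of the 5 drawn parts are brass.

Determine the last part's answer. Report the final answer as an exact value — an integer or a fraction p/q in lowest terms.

Stage 1: f(3) = -3*(17) - 3*(46) - 3*(-44) = -57; iterating: f(3)=-57, f(4)=-18, f(5)=174, f(6)=-297, f(7)=423, f(8)=-900, f(9)=2322, f(10)=-5535, f(11)=12339, f(12)=-27378, f(13)=61722; answer 61722
Stage 2: U1 = 61722; m = 5; total draws C(15,5) = 3003; favorable C(5,2)*C(10,3) = 1200; P = 400/1001; answer 400/1001

400/1001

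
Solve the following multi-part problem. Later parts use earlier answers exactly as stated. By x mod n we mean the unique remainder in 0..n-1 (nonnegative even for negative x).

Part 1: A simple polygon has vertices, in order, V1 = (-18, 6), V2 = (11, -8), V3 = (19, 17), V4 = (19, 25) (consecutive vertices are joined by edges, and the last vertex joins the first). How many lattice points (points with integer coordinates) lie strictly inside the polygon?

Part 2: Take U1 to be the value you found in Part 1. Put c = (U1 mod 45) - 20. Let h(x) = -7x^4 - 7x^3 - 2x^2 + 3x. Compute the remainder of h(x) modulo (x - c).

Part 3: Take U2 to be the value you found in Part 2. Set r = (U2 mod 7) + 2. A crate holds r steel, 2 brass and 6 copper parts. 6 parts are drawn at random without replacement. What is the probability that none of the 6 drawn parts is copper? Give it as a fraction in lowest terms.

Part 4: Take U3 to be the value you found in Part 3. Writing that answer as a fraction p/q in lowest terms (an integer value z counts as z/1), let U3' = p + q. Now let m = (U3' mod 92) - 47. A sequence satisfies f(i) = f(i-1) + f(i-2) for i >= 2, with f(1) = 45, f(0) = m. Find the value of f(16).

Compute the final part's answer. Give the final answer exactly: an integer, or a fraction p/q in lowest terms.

Part 1: cross terms: (-18*-8 - 11*6)=78, (11*17 - 19*-8)=339, (19*25 - 19*17)=152, (19*6 - -18*25)=564; twice the area = |1133| = 1133; area = 1133/2; boundary points = 1 + 1 + 8 + 1 = 11; strictly interior points = area - boundary/2 + 1 = 562; answer 562
Part 2: U1 = 562; c = 2; remainder = value at the root: -7*(2)^4 - 7*(2)^3 - 2*(2)^2 + 3*(2)^1 = (-112) + (-56) + (-8) + (6) = -170; answer -170
Part 3: U2 = -170; r = 7; total draws C(15,6) = 5005; favorable C(9,6) = 84; P = 12/715; answer 12/715
Part 4: U3 = 12/715; threaded value p + q = 727; m = 36; f(2) = 1*(45) + 1*(36) = 81; iterating: f(2)=81, f(3)=126, f(4)=207, f(5)=333, f(6)=540, f(7)=873, f(8)=1413, f(9)=2286, f(10)=3699, f(11)=5985, f(12)=9684, f(13)=15669, f(14)=25353, f(15)=41022, f(16)=66375; answer 66375

66375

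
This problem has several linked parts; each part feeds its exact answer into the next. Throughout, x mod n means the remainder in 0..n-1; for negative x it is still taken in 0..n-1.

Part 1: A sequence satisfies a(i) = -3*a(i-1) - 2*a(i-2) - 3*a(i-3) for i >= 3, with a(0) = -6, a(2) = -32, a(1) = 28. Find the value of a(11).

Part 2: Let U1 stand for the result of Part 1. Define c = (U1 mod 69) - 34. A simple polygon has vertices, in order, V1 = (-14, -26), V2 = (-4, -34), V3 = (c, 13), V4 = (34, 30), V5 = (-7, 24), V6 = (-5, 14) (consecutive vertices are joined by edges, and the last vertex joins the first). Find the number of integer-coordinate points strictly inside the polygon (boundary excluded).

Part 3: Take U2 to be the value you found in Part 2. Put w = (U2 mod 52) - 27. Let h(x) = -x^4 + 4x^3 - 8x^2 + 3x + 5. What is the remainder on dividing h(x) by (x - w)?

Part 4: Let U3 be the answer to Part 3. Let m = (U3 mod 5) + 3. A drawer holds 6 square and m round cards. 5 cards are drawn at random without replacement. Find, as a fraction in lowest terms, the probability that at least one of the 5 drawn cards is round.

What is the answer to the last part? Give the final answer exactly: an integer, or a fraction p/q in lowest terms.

131/132

Part 1: a(3) = -3*(-32) - 2*(28) - 3*(-6) = 58; iterating: a(3)=58, a(4)=-194, a(5)=562, a(6)=-1472, a(7)=3874, a(8)=-10364, a(9)=27760, a(10)=-74174, a(11)=198094; answer 198094
Part 2: U1 = 198094; c = 30; cross terms: (-14*-34 - -4*-26)=372, (-4*13 - 30*-34)=968, (30*30 - 34*13)=458, (34*24 - -7*30)=1026, (-7*14 - -5*24)=22, (-5*-26 - -14*14)=326; twice the area = |3172| = 3172; area = 1586; boundary points = 2 + 1 + 1 + 1 + 2 + 1 = 8; strictly interior points = area - boundary/2 + 1 = 1583; answer 1583
Part 3: U2 = 1583; w = -4; remainder = value at the root: -1*(-4)^4 + 4*(-4)^3 - 8*(-4)^2 + 3*(-4)^1 + 5 = (-256) + (-256) + (-128) + (-12) + (5) = -647; answer -647
Part 4: U3 = -647; m = 6; total draws C(12,5) = 792; complement C(6,5) = 6; favorable 792 - 6 = 786; P = 131/132; answer 131/132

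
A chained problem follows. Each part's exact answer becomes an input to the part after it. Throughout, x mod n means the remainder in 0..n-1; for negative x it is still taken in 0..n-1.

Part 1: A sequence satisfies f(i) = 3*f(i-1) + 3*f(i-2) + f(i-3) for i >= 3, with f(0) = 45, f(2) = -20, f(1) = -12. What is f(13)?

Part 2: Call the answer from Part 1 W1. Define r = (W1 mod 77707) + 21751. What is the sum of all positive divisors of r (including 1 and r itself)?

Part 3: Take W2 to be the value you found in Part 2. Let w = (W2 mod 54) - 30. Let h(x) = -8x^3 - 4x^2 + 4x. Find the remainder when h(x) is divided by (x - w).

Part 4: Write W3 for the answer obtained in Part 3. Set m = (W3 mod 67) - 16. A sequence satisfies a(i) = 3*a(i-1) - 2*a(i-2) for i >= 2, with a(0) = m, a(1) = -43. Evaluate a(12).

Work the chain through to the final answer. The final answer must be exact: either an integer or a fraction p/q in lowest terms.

-225213

Part 1: f(3) = 3*(-20) + 3*(-12) + 1*(45) = -51; iterating: f(3)=-51, f(4)=-225, f(5)=-848, f(6)=-3270, f(7)=-12579, f(8)=-48395, f(9)=-186192, f(10)=-716340, f(11)=-2755991, f(12)=-10603185, f(13)=-40793868; answer -40793868
Part 2: W1 = -40793868; r = 24058; 24058 = 2 * 23 * 523; sigma = (1 + 2) * (1 + 23) * (1 + 523) = 3 * 24 * 524 = 37728; answer 37728
Part 3: W2 = 37728; w = 6; remainder = value at the root: -8*(6)^3 - 4*(6)^2 + 4*(6)^1 = (-1728) + (-144) + (24) = -1848; answer -1848
Part 4: W3 = -1848; m = 12; a(2) = 3*(-43) - 2*(12) = -153; iterating: a(2)=-153, a(3)=-373, a(4)=-813, a(5)=-1693, a(6)=-3453, a(7)=-6973, a(8)=-14013, a(9)=-28093, a(10)=-56253, a(11)=-112573, a(12)=-225213; answer -225213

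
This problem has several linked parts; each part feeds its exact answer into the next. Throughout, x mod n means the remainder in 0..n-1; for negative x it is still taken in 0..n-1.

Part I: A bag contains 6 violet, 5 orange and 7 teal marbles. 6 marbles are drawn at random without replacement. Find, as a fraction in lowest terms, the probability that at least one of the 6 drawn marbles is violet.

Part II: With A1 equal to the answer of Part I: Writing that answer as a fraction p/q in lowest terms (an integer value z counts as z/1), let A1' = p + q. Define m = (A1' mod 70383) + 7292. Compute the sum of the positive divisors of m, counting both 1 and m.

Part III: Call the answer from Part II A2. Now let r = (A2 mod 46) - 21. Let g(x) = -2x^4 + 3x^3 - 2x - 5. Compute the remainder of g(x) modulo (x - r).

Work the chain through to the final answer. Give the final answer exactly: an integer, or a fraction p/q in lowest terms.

Part I: total draws C(18,6) = 18564; complement C(12,6) = 924; favorable 18564 - 924 = 17640; P = 210/221; answer 210/221
Part II: A1 = 210/221; threaded value p + q = 431; m = 7723; 7723 is prime, so its only divisors are 1 and 7723; sigma = 1 + 7723 = 7724; answer 7724
Part III: A2 = 7724; r = 21; remainder = value at the root: -2*(21)^4 + 3*(21)^3 - 2*(21)^1 - 5 = (-388962) + (27783) + (-42) + (-5) = -361226; answer -361226

-361226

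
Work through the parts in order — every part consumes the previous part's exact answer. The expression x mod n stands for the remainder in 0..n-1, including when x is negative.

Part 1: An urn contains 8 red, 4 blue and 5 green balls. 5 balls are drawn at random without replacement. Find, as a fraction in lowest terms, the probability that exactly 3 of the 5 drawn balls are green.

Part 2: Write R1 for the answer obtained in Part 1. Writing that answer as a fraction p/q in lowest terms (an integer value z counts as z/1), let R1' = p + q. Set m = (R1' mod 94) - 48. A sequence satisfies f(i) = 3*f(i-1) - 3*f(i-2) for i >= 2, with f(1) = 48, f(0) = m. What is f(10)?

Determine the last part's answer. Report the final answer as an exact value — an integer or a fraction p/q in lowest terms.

-25272

Part 1: total draws C(17,5) = 6188; favorable C(5,3)*C(12,2) = 660; P = 165/1547; answer 165/1547
Part 2: R1 = 165/1547; threaded value p + q = 1712; m = -28; f(2) = 3*(48) - 3*(-28) = 228; iterating: f(2)=228, f(3)=540, f(4)=936, f(5)=1188, f(6)=756, f(7)=-1296, f(8)=-6156, f(9)=-14580, f(10)=-25272; answer -25272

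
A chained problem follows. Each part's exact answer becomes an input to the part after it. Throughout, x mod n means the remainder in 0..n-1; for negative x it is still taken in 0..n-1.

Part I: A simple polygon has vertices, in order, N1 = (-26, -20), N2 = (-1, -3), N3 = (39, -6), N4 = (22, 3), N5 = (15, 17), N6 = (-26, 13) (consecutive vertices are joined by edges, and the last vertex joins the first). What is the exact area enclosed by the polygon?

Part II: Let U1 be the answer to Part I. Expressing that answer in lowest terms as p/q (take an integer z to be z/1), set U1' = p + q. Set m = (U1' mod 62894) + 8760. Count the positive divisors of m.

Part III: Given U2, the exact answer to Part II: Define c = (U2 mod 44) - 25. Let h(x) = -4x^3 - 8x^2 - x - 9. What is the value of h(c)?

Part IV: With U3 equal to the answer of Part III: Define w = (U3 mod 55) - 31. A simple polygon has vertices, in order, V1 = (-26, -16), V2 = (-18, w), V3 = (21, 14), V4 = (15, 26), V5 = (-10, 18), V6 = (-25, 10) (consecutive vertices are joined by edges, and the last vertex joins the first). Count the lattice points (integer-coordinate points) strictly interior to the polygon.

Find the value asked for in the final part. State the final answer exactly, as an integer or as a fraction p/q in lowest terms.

380

Part I: cross terms: (-26*-3 - -1*-20)=58, (-1*-6 - 39*-3)=123, (39*3 - 22*-6)=249, (22*17 - 15*3)=329, (15*13 - -26*17)=637, (-26*-20 - -26*13)=858; twice the area = |2254| = 2254; area = 1127; answer 1127
Part II: U1 = 1127; threaded value p + q = 1128; m = 9888; 9888 = 2^5 * 3 * 103; number of divisors = (5+1) * (1+1) * (1+1) = 24; answer 24
Part III: U2 = 24; c = -1; -4*(-1)^3 - 8*(-1)^2 - 1*(-1)^1 - 9 = (4) + (-8) + (1) + (-9) = -12; answer -12
Part IV: U3 = -12; w = 12; cross terms: (-26*12 - -18*-16)=-600, (-18*14 - 21*12)=-504, (21*26 - 15*14)=336, (15*18 - -10*26)=530, (-10*10 - -25*18)=350, (-25*-16 - -26*10)=660; twice the area = |772| = 772; area = 386; boundary points = 4 + 1 + 6 + 1 + 1 + 1 = 14; strictly interior points = area - boundary/2 + 1 = 380; answer 380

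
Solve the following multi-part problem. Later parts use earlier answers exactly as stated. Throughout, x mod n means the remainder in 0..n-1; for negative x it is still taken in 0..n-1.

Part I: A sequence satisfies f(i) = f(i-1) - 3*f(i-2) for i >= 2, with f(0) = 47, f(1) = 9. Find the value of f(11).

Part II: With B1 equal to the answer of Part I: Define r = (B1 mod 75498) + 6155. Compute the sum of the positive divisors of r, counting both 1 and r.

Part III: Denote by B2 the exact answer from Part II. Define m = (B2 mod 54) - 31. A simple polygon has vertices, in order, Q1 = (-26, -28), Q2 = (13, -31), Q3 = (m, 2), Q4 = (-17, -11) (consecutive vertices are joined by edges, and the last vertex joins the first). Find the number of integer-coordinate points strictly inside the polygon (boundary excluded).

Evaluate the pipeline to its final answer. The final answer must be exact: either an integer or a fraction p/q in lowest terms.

578

Part I: f(2) = 1*(9) - 3*(47) = -132; iterating: f(2)=-132, f(3)=-159, f(4)=237, f(5)=714, f(6)=3, f(7)=-2139, f(8)=-2148, f(9)=4269, f(10)=10713, f(11)=-2094; answer -2094
Part II: B1 = -2094; r = 79559; 79559 is prime, so its only divisors are 1 and 79559; sigma = 1 + 79559 = 79560; answer 79560
Part III: B2 = 79560; m = -13; cross terms: (-26*-31 - 13*-28)=1170, (13*2 - -13*-31)=-377, (-13*-11 - -17*2)=177, (-17*-28 - -26*-11)=190; twice the area = |1160| = 1160; area = 580; boundary points = 3 + 1 + 1 + 1 = 6; strictly interior points = area - boundary/2 + 1 = 578; answer 578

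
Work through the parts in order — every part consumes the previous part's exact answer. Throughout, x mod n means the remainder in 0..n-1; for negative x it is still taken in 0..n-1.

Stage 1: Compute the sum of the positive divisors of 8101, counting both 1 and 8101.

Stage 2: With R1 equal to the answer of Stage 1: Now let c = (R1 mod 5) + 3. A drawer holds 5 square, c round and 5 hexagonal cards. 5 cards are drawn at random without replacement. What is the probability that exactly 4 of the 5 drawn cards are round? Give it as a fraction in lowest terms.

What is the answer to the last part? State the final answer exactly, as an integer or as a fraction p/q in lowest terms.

50/3003

Stage 1: 8101 is prime, so its only divisors are 1 and 8101; sigma = 1 + 8101 = 8102; answer 8102
Stage 2: R1 = 8102; c = 5; total draws C(15,5) = 3003; favorable C(5,4)*C(10,1) = 50; P = 50/3003; answer 50/3003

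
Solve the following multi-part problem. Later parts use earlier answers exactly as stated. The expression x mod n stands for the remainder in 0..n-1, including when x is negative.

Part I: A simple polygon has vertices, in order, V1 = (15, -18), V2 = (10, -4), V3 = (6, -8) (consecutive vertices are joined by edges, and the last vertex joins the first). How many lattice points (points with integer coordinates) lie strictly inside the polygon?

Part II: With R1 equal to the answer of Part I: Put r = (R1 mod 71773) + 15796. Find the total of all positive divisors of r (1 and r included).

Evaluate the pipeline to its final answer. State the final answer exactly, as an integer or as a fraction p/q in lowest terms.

Part I: cross terms: (15*-4 - 10*-18)=120, (10*-8 - 6*-4)=-56, (6*-18 - 15*-8)=12; twice the area = |76| = 76; area = 38; boundary points = 1 + 4 + 1 = 6; strictly interior points = area - boundary/2 + 1 = 36; answer 36
Part II: R1 = 36; r = 15832; 15832 = 2^3 * 1979; sigma = (1 + 2 + 4 + 8) * (1 + 1979) = 15 * 1980 = 29700; answer 29700

29700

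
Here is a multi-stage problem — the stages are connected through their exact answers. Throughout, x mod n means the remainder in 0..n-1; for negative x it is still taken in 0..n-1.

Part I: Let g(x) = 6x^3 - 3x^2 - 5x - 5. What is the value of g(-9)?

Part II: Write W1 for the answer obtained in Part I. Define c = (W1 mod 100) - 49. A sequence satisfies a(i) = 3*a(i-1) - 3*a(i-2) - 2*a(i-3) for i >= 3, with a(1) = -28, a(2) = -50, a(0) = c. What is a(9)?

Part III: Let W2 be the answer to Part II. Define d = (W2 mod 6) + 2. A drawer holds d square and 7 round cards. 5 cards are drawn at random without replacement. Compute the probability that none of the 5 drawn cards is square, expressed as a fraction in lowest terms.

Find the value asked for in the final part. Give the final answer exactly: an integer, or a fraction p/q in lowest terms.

Part I: 6*(-9)^3 - 3*(-9)^2 - 5*(-9)^1 - 5 = (-4374) + (-243) + (45) + (-5) = -4577; answer -4577
Part II: W1 = -4577; c = -26; a(3) = 3*(-50) - 3*(-28) - 2*(-26) = -14; iterating: a(3)=-14, a(4)=164, a(5)=634, a(6)=1438, a(7)=2084, a(8)=670, a(9)=-7118; answer -7118
Part III: W2 = -7118; d = 6; total draws C(13,5) = 1287; favorable C(7,5) = 21; P = 7/429; answer 7/429

7/429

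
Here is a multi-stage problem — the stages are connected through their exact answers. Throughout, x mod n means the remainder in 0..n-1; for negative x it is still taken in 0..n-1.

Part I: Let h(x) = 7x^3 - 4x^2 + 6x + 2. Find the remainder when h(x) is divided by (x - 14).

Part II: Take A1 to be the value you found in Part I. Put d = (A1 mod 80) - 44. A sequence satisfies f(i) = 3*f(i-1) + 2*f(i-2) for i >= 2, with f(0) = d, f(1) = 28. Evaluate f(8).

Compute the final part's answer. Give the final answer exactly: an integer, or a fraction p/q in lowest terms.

126448

Part I: remainder = value at the root: 7*(14)^3 - 4*(14)^2 + 6*(14)^1 + 2 = (19208) + (-784) + (84) + (2) = 18510; answer 18510
Part II: A1 = 18510; d = -14; f(2) = 3*(28) + 2*(-14) = 56; iterating: f(2)=56, f(3)=224, f(4)=784, f(5)=2800, f(6)=9968, f(7)=35504, f(8)=126448; answer 126448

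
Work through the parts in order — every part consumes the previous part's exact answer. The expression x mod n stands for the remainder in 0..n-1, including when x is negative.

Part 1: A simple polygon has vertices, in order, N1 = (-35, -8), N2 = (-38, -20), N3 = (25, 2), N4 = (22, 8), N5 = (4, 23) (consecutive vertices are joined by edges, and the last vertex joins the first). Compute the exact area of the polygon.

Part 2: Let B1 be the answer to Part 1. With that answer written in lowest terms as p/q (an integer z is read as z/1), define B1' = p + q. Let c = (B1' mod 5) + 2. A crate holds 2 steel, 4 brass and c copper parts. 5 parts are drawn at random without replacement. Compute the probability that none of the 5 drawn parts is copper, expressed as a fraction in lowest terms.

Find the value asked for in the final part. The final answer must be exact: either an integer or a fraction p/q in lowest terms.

Part 1: cross terms: (-35*-20 - -38*-8)=396, (-38*2 - 25*-20)=424, (25*8 - 22*2)=156, (22*23 - 4*8)=474, (4*-8 - -35*23)=773; twice the area = |2223| = 2223; area = 2223/2; answer 2223/2
Part 2: B1 = 2223/2; threaded value p + q = 2225; c = 2; total draws C(8,5) = 56; favorable C(6,5) = 6; P = 3/28; answer 3/28

3/28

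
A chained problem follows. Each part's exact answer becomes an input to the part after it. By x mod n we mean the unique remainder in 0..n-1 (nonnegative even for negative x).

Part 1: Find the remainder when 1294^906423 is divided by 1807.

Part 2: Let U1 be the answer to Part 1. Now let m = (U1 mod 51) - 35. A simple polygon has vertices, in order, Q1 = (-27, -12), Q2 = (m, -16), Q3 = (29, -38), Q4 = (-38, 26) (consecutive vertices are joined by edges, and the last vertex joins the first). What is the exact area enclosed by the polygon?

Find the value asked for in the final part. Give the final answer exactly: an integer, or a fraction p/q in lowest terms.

734

Part 1: squarings mod 1807: 1294^1=1294, 1294^2=1154, 1294^4=1764, 1294^8=42, 1294^16=1764, 1294^32=42, 1294^64=1764, 1294^128=42, 1294^256=1764, 1294^512=42, 1294^1024=1764, 1294^2048=42, 1294^4096=1764, 1294^8192=42, 1294^16384=1764, 1294^32768=42, 1294^65536=1764, 1294^131072=42, 1294^262144=1764, 1294^524288=42; 1294^906423 = 1294^1 * 1294^2 * 1294^4 * 1294^16 * 1294^32 * 1294^128 * 1294^1024 * 1294^4096 * 1294^16384 * 1294^32768 * 1294^65536 * 1294^262144 * 1294^524288 = 694 (mod 1807); answer 694
Part 2: U1 = 694; m = -4; cross terms: (-27*-16 - -4*-12)=384, (-4*-38 - 29*-16)=616, (29*26 - -38*-38)=-690, (-38*-12 - -27*26)=1158; twice the area = |1468| = 1468; area = 734; answer 734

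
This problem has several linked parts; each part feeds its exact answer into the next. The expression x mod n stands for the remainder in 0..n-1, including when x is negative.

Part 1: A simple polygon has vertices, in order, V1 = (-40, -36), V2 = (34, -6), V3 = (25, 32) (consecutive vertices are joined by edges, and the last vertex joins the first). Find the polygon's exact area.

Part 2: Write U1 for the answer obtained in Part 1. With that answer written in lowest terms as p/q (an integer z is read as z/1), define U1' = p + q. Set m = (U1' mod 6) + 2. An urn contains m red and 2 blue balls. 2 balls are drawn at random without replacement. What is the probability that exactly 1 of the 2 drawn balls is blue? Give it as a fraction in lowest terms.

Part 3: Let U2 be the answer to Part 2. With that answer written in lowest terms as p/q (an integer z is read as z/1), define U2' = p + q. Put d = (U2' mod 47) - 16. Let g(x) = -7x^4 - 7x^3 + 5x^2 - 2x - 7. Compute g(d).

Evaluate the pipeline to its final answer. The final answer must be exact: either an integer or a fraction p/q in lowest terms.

Part 1: cross terms: (-40*-6 - 34*-36)=1464, (34*32 - 25*-6)=1238, (25*-36 - -40*32)=380; twice the area = |3082| = 3082; area = 1541; answer 1541
Part 2: U1 = 1541; threaded value p + q = 1542; m = 2; total draws C(4,2) = 6; favorable C(2,1)*C(2,1) = 4; P = 2/3; answer 2/3
Part 3: U2 = 2/3; threaded value p + q = 5; d = -11; -7*(-11)^4 - 7*(-11)^3 + 5*(-11)^2 - 2*(-11)^1 - 7 = (-102487) + (9317) + (605) + (22) + (-7) = -92550; answer -92550

-92550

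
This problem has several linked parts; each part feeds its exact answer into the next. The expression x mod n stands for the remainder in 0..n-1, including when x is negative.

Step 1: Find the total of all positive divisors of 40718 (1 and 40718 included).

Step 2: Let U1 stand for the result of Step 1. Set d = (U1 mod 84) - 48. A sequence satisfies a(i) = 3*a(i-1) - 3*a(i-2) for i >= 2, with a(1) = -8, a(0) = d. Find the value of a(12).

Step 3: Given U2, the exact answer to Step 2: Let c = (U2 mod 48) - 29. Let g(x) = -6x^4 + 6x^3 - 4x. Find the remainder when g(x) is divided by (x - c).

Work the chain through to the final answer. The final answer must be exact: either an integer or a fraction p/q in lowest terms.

-530536

Step 1: 40718 = 2 * 20359; sigma = (1 + 2) * (1 + 20359) = 3 * 20360 = 61080; answer 61080
Step 2: U1 = 61080; d = -36; a(2) = 3*(-8) - 3*(-36) = 84; iterating: a(2)=84, a(3)=276, a(4)=576, a(5)=900, a(6)=972, a(7)=216, a(8)=-2268, a(9)=-7452, a(10)=-15552, a(11)=-24300, a(12)=-26244; answer -26244
Step 3: U2 = -26244; c = -17; remainder = value at the root: -6*(-17)^4 + 6*(-17)^3 - 4*(-17)^1 = (-501126) + (-29478) + (68) = -530536; answer -530536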